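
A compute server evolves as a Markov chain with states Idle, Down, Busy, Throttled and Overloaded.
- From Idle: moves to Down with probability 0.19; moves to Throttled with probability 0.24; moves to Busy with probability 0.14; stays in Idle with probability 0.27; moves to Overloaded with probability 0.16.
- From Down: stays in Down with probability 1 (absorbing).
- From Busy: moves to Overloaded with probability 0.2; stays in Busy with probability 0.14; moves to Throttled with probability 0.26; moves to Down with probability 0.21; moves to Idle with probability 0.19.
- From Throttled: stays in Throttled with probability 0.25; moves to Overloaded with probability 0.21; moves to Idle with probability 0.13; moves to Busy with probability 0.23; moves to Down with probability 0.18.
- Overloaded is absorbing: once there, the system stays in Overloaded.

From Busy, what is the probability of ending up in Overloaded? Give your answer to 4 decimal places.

0.4954

Let h(s) be the probability of absorption at Overloaded starting from transient state s. Then h(Overloaded) = 1 and h(Down) = 0. By first-step analysis:
h(Idle) = 0.27·h(Idle) + 0.19·0 + 0.14·h(Busy) + 0.24·h(Throttled) + 0.16·1
h(Busy) = 0.19·h(Idle) + 0.21·0 + 0.14·h(Busy) + 0.26·h(Throttled) + 0.2·1
h(Throttled) = 0.13·h(Idle) + 0.18·0 + 0.23·h(Busy) + 0.25·h(Throttled) + 0.21·1
Solving: h(Idle) = 0.4837, h(Busy) = 0.4954, h(Throttled) = 0.5158.
Starting from Busy, the probability is 0.4954.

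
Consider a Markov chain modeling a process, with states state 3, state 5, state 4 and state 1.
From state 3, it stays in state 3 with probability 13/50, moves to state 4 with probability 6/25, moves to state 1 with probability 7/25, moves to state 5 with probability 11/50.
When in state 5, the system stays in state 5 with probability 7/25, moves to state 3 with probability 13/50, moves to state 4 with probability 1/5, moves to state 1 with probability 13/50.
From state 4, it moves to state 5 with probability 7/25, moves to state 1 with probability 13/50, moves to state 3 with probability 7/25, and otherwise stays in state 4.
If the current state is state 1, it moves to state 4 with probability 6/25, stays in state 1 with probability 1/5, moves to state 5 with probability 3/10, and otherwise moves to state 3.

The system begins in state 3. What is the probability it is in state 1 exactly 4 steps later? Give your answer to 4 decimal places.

Propagate the distribution vector 4 steps from state 3.
After 0 steps: (1.0000, 0.0000, 0.0000, 0.0000)
After 1 step: (0.2600, 0.2200, 0.2400, 0.2800)
After 2 steps: (0.2648, 0.2700, 0.2168, 0.2484)
After 3 steps: (0.2643, 0.2691, 0.2162, 0.2504)
After 4 steps: (0.2643, 0.2691, 0.2163, 0.2503)
P(in state 1 after 4 steps) = 0.2503

0.2503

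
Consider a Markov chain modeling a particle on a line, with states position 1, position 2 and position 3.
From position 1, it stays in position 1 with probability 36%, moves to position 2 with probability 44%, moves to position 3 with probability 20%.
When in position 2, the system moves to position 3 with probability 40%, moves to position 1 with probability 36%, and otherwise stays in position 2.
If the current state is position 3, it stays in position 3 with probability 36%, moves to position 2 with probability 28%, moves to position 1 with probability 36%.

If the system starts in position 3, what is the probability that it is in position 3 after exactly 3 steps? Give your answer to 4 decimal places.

Propagate the distribution vector 3 steps from position 3.
After 0 steps: (0.0000, 0.0000, 1.0000)
After 1 step: (0.3600, 0.2800, 0.3600)
After 2 steps: (0.3600, 0.3264, 0.3136)
After 3 steps: (0.3600, 0.3245, 0.3155)
P(in position 3 after 3 steps) = 0.3155

0.3155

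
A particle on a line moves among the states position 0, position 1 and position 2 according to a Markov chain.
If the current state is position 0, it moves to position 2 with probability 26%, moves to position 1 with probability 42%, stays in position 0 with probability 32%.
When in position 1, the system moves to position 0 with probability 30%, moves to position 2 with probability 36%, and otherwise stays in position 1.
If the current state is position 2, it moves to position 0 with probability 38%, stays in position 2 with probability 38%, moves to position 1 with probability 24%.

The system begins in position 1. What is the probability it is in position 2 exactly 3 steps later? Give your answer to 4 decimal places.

Propagate the distribution vector 3 steps from position 1.
After 0 steps: (0.0000, 1.0000, 0.0000)
After 1 step: (0.3000, 0.3400, 0.3600)
After 2 steps: (0.3348, 0.3280, 0.3372)
After 3 steps: (0.3337, 0.3331, 0.3333)
P(in position 2 after 3 steps) = 0.3333

0.3333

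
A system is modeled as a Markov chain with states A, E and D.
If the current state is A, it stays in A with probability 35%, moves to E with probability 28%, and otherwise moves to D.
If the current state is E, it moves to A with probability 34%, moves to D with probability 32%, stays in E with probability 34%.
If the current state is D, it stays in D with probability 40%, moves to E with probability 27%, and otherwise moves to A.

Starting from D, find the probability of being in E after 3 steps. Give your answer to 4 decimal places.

0.2938

Propagate the distribution vector 3 steps from D.
After 0 steps: (0.0000, 0.0000, 1.0000)
After 1 step: (0.3300, 0.2700, 0.4000)
After 2 steps: (0.3393, 0.2922, 0.3685)
After 3 steps: (0.3397, 0.2938, 0.3664)
P(in E after 3 steps) = 0.2938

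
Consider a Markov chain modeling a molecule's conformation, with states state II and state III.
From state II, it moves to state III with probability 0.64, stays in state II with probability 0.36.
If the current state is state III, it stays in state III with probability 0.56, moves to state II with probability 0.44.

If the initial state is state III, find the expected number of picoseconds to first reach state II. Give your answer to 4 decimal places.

2.2727

Let t(s) be the expected number of picoseconds to first reach state II from state s, with t(state II) = 0. Conditioning on the first picosecond:
t(state III) = 1 + 0.56·t(state III)
Solving: t(state III) = 2.2727.
Expected picoseconds from state III to state II: 2.2727.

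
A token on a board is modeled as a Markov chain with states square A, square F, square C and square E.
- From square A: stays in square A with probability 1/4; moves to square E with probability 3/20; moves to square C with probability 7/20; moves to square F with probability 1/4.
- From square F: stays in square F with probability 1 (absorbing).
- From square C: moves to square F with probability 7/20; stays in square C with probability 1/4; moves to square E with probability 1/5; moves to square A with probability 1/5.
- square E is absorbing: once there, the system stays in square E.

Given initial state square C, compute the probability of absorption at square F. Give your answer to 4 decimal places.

Let h(s) be the probability of absorption at square F starting from transient state s. Then h(square F) = 1 and h(square E) = 0. By first-step analysis:
h(square A) = 0.25·h(square A) + 0.25·1 + 0.35·h(square C) + 0.15·0
h(square C) = 0.2·h(square A) + 0.35·1 + 0.25·h(square C) + 0.2·0
Solving: h(square A) = 0.6294, h(square C) = 0.6345.
Starting from square C, the probability is 0.6345.

0.6345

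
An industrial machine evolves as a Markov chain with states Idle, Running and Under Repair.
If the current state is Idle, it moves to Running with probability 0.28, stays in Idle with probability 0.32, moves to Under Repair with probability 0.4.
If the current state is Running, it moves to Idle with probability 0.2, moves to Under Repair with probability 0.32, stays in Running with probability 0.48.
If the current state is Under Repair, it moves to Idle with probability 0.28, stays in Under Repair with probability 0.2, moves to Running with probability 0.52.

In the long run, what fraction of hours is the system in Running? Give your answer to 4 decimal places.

Let the stationary distribution be π with π = πP and π_1 + π_2 + π_3 = 1.
π_1 = 0.32·π_1 + 0.2·π_2 + 0.28·π_3
π_2 = 0.28·π_1 + 0.48·π_2 + 0.52·π_3
Solving with the normalization constraint gives π = (0.2549, 0.4412, 0.3039).
So the stationary probability of Running is 0.4412.

0.4412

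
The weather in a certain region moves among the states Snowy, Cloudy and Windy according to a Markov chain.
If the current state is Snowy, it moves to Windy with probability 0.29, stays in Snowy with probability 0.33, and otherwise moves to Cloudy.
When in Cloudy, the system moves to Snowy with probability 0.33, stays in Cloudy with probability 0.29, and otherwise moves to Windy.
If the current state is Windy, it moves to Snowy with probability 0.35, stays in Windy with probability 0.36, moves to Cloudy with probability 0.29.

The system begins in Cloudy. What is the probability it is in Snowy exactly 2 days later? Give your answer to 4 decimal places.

0.3376

Sum over the intermediate state after 1 day:
P = P(Cloudy→Snowy)·P(Snowy→Snowy) + P(Cloudy→Cloudy)·P(Cloudy→Snowy) + P(Cloudy→Windy)·P(Windy→Snowy)
  = 0.33×0.33 + 0.29×0.33 + 0.38×0.35
  = 0.1089 + 0.0957 + 0.1330 = 0.3376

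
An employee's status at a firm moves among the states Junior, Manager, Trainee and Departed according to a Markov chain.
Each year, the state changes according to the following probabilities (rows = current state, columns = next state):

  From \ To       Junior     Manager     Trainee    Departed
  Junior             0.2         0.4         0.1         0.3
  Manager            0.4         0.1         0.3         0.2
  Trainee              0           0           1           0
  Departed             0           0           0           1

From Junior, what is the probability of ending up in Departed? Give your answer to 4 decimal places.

0.6250

Let h(s) be the probability of absorption at Departed starting from transient state s. Then h(Departed) = 1 and h(Trainee) = 0. By first-step analysis:
h(Junior) = 0.2·h(Junior) + 0.4·h(Manager) + 0.1·0 + 0.3·1
h(Manager) = 0.4·h(Junior) + 0.1·h(Manager) + 0.3·0 + 0.2·1
Solving: h(Junior) = 0.6250, h(Manager) = 0.5000.
Starting from Junior, the probability is 0.6250.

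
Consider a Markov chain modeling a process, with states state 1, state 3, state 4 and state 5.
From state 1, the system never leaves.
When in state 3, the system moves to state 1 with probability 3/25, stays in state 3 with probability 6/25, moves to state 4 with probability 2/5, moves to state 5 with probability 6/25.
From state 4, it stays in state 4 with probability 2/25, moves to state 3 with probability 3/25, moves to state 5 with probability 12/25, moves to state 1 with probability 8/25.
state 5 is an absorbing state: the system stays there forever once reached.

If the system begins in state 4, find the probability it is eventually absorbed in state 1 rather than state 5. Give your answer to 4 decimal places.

Let h(s) be the probability of absorption at state 1 starting from transient state s. Then h(state 1) = 1 and h(state 5) = 0. By first-step analysis:
h(state 3) = 0.12·1 + 0.24·h(state 3) + 0.4·h(state 4) + 0.24·0
h(state 4) = 0.32·1 + 0.12·h(state 3) + 0.08·h(state 4) + 0.48·0
Solving: h(state 3) = 0.3661, h(state 4) = 0.3956.
Starting from state 4, the probability is 0.3956.

0.3956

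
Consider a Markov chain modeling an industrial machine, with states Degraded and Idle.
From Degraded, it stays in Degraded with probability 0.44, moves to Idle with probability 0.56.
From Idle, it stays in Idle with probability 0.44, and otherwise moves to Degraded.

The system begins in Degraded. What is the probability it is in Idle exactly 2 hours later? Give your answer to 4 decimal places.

0.4928

Sum over the intermediate state after 1 hour:
P = P(Degraded→Degraded)·P(Degraded→Idle) + P(Degraded→Idle)·P(Idle→Idle)
  = 0.44×0.56 + 0.56×0.44
  = 0.2464 + 0.2464 = 0.4928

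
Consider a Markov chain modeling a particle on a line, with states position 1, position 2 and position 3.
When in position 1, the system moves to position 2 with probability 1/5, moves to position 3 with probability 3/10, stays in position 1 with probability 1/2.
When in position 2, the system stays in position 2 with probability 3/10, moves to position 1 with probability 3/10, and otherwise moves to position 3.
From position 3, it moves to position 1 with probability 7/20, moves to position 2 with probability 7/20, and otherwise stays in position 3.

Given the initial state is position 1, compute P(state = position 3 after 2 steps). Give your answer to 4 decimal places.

Sum over the intermediate state after 1 step:
P = P(position 1→position 1)·P(position 1→position 3) + P(position 1→position 2)·P(position 2→position 3) + P(position 1→position 3)·P(position 3→position 3)
  = 0.5×0.3 + 0.2×0.4 + 0.3×0.3
  = 0.1500 + 0.0800 + 0.0900 = 0.3200

0.3200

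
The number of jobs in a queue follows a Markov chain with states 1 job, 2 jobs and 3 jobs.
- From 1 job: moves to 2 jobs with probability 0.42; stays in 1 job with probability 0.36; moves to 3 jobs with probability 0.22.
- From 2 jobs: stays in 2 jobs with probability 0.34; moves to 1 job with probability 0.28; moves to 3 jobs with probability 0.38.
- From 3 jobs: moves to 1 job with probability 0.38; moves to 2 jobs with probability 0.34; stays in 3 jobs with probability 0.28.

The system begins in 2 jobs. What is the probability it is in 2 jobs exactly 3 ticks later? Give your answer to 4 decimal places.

Propagate the distribution vector 3 ticks from 2 jobs.
After 0 ticks: (0.0000, 1.0000, 0.0000)
After 1 tick: (0.2800, 0.3400, 0.3800)
After 2 ticks: (0.3404, 0.3624, 0.2972)
After 3 ticks: (0.3370, 0.3672, 0.2958)
P(in 2 jobs after 3 ticks) = 0.3672

0.3672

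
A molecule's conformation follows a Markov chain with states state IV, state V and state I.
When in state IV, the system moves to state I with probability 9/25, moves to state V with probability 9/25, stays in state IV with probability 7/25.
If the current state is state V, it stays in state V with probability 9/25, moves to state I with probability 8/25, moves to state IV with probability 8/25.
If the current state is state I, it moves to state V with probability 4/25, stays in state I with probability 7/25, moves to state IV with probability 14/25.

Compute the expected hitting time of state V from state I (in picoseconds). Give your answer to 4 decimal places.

4.0404

Let t(s) be the expected number of picoseconds to first reach state V from state s, with t(state V) = 0. Conditioning on the first picosecond:
t(state IV) = 1 + 0.28·t(state IV) + 0.36·t(state I)
t(state I) = 1 + 0.56·t(state IV) + 0.28·t(state I)
Solving: t(state IV) = 3.4091, t(state I) = 4.0404.
Expected picoseconds from state I to state V: 4.0404.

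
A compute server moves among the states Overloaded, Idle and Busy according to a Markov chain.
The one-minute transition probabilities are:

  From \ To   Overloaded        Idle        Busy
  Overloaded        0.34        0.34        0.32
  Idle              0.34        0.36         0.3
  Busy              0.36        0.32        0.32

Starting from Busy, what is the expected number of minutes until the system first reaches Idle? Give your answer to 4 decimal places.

3.0576

Let t(s) be the expected number of minutes to first reach Idle from state s, with t(Idle) = 0. Conditioning on the first minute:
t(Overloaded) = 1 + 0.34·t(Overloaded) + 0.32·t(Busy)
t(Busy) = 1 + 0.36·t(Overloaded) + 0.32·t(Busy)
Solving: t(Overloaded) = 2.9976, t(Busy) = 3.0576.
Expected minutes from Busy to Idle: 3.0576.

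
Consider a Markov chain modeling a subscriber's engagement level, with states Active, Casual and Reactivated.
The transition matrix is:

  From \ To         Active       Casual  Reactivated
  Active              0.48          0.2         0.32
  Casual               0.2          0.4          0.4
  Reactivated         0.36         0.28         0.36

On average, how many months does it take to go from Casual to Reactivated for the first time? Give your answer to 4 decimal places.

2.6471

Let t(s) be the expected number of months to first reach Reactivated from state s, with t(Reactivated) = 0. Conditioning on the first month:
t(Active) = 1 + 0.48·t(Active) + 0.2·t(Casual)
t(Casual) = 1 + 0.2·t(Active) + 0.4·t(Casual)
Solving: t(Active) = 2.9412, t(Casual) = 2.6471.
Expected months from Casual to Reactivated: 2.6471.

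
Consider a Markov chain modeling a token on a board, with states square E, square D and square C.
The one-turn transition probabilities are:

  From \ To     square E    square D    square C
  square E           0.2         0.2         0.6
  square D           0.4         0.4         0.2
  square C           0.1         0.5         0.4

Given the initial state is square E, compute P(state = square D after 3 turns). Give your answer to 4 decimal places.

Propagate the distribution vector 3 turns from square E.
After 0 turns: (1.0000, 0.0000, 0.0000)
After 1 turn: (0.2000, 0.2000, 0.6000)
After 2 turns: (0.1800, 0.4200, 0.4000)
After 3 turns: (0.2440, 0.4040, 0.3520)
P(in square D after 3 turns) = 0.4040

0.4040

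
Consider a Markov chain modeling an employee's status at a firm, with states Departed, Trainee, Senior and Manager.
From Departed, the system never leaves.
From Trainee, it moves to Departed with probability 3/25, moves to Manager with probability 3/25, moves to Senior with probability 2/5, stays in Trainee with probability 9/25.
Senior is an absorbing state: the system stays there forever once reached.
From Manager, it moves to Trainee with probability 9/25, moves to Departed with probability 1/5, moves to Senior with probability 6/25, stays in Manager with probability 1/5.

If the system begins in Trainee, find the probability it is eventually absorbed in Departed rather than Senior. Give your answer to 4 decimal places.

0.2560

Let h(s) be the probability of absorption at Departed starting from transient state s. Then h(Departed) = 1 and h(Senior) = 0. By first-step analysis:
h(Trainee) = 0.12·1 + 0.36·h(Trainee) + 0.4·0 + 0.12·h(Manager)
h(Manager) = 0.2·1 + 0.36·h(Trainee) + 0.24·0 + 0.2·h(Manager)
Solving: h(Trainee) = 0.2560, h(Manager) = 0.3652.
Starting from Trainee, the probability is 0.2560.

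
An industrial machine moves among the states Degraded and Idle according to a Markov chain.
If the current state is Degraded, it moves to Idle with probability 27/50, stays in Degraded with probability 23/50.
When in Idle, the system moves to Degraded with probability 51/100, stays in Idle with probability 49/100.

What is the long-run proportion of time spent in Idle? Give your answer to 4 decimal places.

Let the stationary distribution be π with π = πP and π_1 + π_2 = 1.
π_1 = 0.46·π_1 + 0.51·π_2
Solving with the normalization constraint gives π = (0.4857, 0.5143).
So the stationary probability of Idle is 0.5143.

0.5143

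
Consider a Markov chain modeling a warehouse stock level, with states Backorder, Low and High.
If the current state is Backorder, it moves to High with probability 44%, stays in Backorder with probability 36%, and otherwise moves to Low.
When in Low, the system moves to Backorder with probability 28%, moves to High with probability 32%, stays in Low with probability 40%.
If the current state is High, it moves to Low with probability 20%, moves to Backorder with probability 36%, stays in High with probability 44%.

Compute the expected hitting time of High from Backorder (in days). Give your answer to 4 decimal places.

Let t(s) be the expected number of days to first reach High from state s, with t(High) = 0. Conditioning on the first day:
t(Backorder) = 1 + 0.36·t(Backorder) + 0.2·t(Low)
t(Low) = 1 + 0.28·t(Backorder) + 0.4·t(Low)
Solving: t(Backorder) = 2.4390, t(Low) = 2.8049.
Expected days from Backorder to High: 2.4390.

2.4390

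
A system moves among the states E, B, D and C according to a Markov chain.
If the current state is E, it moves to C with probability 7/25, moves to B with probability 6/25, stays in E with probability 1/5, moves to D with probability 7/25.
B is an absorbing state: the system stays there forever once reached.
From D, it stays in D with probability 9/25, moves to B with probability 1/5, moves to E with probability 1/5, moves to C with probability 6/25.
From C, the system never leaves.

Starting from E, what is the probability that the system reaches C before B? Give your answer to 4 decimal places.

0.5404

Let h(s) be the probability of absorption at C starting from transient state s. Then h(C) = 1 and h(B) = 0. By first-step analysis:
h(E) = 0.2·h(E) + 0.24·0 + 0.28·h(D) + 0.28·1
h(D) = 0.2·h(E) + 0.2·0 + 0.36·h(D) + 0.24·1
Solving: h(E) = 0.5404, h(D) = 0.5439.
Starting from E, the probability is 0.5404.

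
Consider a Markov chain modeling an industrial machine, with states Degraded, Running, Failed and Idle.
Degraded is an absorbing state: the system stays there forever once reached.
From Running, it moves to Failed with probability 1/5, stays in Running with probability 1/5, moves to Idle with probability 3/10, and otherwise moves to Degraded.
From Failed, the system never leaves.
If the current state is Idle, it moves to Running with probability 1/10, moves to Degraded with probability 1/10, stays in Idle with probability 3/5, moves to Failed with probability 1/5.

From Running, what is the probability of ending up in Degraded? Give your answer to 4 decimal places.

Let h(s) be the probability of absorption at Degraded starting from transient state s. Then h(Degraded) = 1 and h(Failed) = 0. By first-step analysis:
h(Running) = 0.3·1 + 0.2·h(Running) + 0.2·0 + 0.3·h(Idle)
h(Idle) = 0.1·1 + 0.1·h(Running) + 0.2·0 + 0.6·h(Idle)
Solving: h(Running) = 0.5172, h(Idle) = 0.3793.
Starting from Running, the probability is 0.5172.

0.5172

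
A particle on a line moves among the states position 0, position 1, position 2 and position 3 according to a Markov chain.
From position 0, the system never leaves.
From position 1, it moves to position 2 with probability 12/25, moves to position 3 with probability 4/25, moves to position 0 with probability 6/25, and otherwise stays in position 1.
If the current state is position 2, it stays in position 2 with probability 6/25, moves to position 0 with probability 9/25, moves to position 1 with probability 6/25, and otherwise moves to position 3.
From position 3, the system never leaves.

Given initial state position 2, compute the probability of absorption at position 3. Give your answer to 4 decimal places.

0.3237

Let h(s) be the probability of absorption at position 3 starting from transient state s. Then h(position 3) = 1 and h(position 0) = 0. By first-step analysis:
h(position 1) = 0.24·0 + 0.12·h(position 1) + 0.48·h(position 2) + 0.16·1
h(position 2) = 0.36·0 + 0.24·h(position 1) + 0.24·h(position 2) + 0.16·1
Solving: h(position 1) = 0.3584, h(position 2) = 0.3237.
Starting from position 2, the probability is 0.3237.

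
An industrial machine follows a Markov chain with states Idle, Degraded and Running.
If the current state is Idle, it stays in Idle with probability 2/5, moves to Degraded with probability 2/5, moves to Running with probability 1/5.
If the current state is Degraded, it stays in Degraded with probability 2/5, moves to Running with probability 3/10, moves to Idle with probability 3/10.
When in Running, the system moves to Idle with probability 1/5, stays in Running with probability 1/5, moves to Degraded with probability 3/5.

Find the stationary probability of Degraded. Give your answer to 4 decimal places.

Let the stationary distribution be π with π = πP and π_1 + π_2 + π_3 = 1.
π_1 = 0.4·π_1 + 0.3·π_2 + 0.2·π_3
π_2 = 0.4·π_1 + 0.4·π_2 + 0.6·π_3
Solving with the normalization constraint gives π = (0.3061, 0.4490, 0.2449).
So the stationary probability of Degraded is 0.4490.

0.4490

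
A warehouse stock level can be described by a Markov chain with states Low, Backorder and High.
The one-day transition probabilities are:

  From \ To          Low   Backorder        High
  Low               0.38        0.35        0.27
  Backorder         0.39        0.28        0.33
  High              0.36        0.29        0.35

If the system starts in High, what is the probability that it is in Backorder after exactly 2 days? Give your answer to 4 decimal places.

0.3087

Sum over the intermediate state after 1 day:
P = P(High→Low)·P(Low→Backorder) + P(High→Backorder)·P(Backorder→Backorder) + P(High→High)·P(High→Backorder)
  = 0.36×0.35 + 0.29×0.28 + 0.35×0.29
  = 0.1260 + 0.0812 + 0.1015 = 0.3087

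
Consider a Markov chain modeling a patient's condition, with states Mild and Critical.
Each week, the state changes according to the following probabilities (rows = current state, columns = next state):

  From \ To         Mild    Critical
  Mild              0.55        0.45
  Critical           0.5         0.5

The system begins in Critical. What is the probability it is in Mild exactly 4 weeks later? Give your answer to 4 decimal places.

0.5263

Propagate the distribution vector 4 weeks from Critical.
After 0 weeks: (0.0000, 1.0000)
After 1 week: (0.5000, 0.5000)
After 2 weeks: (0.5250, 0.4750)
After 3 weeks: (0.5263, 0.4738)
After 4 weeks: (0.5263, 0.4737)
P(in Mild after 4 weeks) = 0.5263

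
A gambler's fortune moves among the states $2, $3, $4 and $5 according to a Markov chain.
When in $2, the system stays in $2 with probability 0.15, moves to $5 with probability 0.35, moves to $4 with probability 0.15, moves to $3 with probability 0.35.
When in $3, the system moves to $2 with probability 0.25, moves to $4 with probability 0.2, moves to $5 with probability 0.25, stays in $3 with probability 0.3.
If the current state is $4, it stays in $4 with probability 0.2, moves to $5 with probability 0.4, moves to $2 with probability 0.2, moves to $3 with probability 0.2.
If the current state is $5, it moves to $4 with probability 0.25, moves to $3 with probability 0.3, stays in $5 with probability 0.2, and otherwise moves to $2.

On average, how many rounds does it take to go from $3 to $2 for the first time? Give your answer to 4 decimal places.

4.1784

Let t(s) be the expected number of rounds to first reach $2 from state s, with t($2) = 0. Conditioning on the first round:
t($3) = 1 + 0.3·t($3) + 0.2·t($4) + 0.25·t($5)
t($4) = 1 + 0.2·t($3) + 0.2·t($4) + 0.4·t($5)
t($5) = 1 + 0.3·t($3) + 0.25·t($4) + 0.2·t($5)
Solving: t($3) = 4.1784, t($4) = 4.3888, t($5) = 4.1884.
Expected rounds from $3 to $2: 4.1784.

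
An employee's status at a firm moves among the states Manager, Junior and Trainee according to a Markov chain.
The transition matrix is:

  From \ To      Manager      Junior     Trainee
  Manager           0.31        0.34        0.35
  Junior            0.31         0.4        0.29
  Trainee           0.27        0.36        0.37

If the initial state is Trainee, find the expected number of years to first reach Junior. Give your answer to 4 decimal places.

2.8219

Let t(s) be the expected number of years to first reach Junior from state s, with t(Junior) = 0. Conditioning on the first year:
t(Manager) = 1 + 0.31·t(Manager) + 0.35·t(Trainee)
t(Trainee) = 1 + 0.27·t(Manager) + 0.37·t(Trainee)
Solving: t(Manager) = 2.8807, t(Trainee) = 2.8219.
Expected years from Trainee to Junior: 2.8219.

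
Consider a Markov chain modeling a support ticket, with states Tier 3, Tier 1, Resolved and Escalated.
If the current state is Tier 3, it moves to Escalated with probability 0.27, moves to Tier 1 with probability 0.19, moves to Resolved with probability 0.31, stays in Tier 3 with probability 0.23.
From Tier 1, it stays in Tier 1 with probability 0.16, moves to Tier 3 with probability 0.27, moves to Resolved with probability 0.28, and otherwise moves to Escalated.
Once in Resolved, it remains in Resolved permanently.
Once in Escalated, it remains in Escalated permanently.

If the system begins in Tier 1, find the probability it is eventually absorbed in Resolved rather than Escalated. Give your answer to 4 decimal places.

Let h(s) be the probability of absorption at Resolved starting from transient state s. Then h(Resolved) = 1 and h(Escalated) = 0. By first-step analysis:
h(Tier 3) = 0.23·h(Tier 3) + 0.19·h(Tier 1) + 0.31·1 + 0.27·0
h(Tier 1) = 0.27·h(Tier 3) + 0.16·h(Tier 1) + 0.28·1 + 0.29·0
Solving: h(Tier 3) = 0.5266, h(Tier 1) = 0.5026.
Starting from Tier 1, the probability is 0.5026.

0.5026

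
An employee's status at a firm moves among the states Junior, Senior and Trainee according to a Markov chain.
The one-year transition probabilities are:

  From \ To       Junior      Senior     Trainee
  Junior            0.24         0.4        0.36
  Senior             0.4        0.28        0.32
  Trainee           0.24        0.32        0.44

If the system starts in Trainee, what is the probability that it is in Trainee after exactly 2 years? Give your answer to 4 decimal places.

Sum over the intermediate state after 1 year:
P = P(Trainee→Junior)·P(Junior→Trainee) + P(Trainee→Senior)·P(Senior→Trainee) + P(Trainee→Trainee)·P(Trainee→Trainee)
  = 0.24×0.36 + 0.32×0.32 + 0.44×0.44
  = 0.0864 + 0.1024 + 0.1936 = 0.3824

0.3824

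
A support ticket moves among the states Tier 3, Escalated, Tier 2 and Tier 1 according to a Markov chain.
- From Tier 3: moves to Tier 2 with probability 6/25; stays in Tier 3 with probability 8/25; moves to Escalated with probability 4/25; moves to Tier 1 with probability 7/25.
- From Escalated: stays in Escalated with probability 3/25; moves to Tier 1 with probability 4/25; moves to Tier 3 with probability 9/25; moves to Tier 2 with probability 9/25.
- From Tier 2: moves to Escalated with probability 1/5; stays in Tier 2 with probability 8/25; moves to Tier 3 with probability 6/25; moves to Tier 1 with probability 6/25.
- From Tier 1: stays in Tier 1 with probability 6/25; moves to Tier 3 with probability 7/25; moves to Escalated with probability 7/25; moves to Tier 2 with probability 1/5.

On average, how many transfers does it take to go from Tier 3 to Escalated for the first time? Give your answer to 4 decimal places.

Let t(s) be the expected number of transfers to first reach Escalated from state s, with t(Escalated) = 0. Conditioning on the first transfer:
t(Tier 3) = 1 + 0.32·t(Tier 3) + 0.24·t(Tier 2) + 0.28·t(Tier 1)
t(Tier 2) = 1 + 0.24·t(Tier 3) + 0.32·t(Tier 2) + 0.24·t(Tier 1)
t(Tier 1) = 1 + 0.28·t(Tier 3) + 0.2·t(Tier 2) + 0.24·t(Tier 1)
Solving: t(Tier 3) = 4.9717, t(Tier 2) = 4.7801, t(Tier 1) = 4.4054.
Expected transfers from Tier 3 to Escalated: 4.9717.

4.9717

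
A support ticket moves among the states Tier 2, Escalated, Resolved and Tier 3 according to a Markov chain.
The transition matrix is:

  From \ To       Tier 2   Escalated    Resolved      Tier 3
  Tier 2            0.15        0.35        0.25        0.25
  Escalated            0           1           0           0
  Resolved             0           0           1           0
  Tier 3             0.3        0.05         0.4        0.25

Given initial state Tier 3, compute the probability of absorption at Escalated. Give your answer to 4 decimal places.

Let h(s) be the probability of absorption at Escalated starting from transient state s. Then h(Escalated) = 1 and h(Resolved) = 0. By first-step analysis:
h(Tier 2) = 0.15·h(Tier 2) + 0.35·1 + 0.25·0 + 0.25·h(Tier 3)
h(Tier 3) = 0.3·h(Tier 2) + 0.05·1 + 0.4·0 + 0.25·h(Tier 3)
Solving: h(Tier 2) = 0.4889, h(Tier 3) = 0.2622.
Starting from Tier 3, the probability is 0.2622.

0.2622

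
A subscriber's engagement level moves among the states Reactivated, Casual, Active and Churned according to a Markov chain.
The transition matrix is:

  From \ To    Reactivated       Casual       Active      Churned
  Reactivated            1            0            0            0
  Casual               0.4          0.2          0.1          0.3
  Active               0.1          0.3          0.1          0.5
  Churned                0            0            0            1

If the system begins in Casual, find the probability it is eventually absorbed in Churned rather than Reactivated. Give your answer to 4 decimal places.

0.4638

Let h(s) be the probability of absorption at Churned starting from transient state s. Then h(Churned) = 1 and h(Reactivated) = 0. By first-step analysis:
h(Casual) = 0.4·0 + 0.2·h(Casual) + 0.1·h(Active) + 0.3·1
h(Active) = 0.1·0 + 0.3·h(Casual) + 0.1·h(Active) + 0.5·1
Solving: h(Casual) = 0.4638, h(Active) = 0.7101.
Starting from Casual, the probability is 0.4638.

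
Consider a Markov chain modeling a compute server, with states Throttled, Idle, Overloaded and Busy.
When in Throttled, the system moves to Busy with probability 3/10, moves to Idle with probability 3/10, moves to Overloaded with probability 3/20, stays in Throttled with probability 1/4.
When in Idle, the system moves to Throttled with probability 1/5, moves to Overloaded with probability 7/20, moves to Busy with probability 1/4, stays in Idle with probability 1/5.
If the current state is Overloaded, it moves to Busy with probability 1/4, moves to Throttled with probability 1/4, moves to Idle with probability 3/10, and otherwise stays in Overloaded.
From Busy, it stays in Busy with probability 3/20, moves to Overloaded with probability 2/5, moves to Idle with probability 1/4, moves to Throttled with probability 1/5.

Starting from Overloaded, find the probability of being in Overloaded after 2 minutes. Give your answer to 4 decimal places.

0.2825

Propagate the distribution vector 2 minutes from Overloaded.
After 0 minutes: (0.0000, 0.0000, 1.0000, 0.0000)
After 1 minute: (0.2500, 0.3000, 0.2000, 0.2500)
After 2 minutes: (0.2225, 0.2575, 0.2825, 0.2375)
P(in Overloaded after 2 minutes) = 0.2825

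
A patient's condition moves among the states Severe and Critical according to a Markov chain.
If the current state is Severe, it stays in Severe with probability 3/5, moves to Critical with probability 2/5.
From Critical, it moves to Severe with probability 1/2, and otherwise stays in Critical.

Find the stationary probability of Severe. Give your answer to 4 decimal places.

0.5556

Let the stationary distribution be π with π = πP and π_1 + π_2 = 1.
π_1 = 0.6·π_1 + 0.5·π_2
Solving with the normalization constraint gives π = (0.5556, 0.4444).
So the stationary probability of Severe is 0.5556.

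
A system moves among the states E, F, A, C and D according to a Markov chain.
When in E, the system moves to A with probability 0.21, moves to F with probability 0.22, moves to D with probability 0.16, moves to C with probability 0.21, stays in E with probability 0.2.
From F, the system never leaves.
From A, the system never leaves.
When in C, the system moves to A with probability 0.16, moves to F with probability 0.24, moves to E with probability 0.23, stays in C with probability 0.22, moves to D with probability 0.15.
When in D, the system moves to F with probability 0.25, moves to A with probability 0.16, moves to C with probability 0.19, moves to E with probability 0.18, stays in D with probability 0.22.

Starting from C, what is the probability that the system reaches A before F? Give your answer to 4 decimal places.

0.4184

Let h(s) be the probability of absorption at A starting from transient state s. Then h(A) = 1 and h(F) = 0. By first-step analysis:
h(E) = 0.2·h(E) + 0.22·0 + 0.21·1 + 0.21·h(C) + 0.16·h(D)
h(C) = 0.23·h(E) + 0.24·0 + 0.16·1 + 0.22·h(C) + 0.15·h(D)
h(D) = 0.18·h(E) + 0.25·0 + 0.16·1 + 0.19·h(C) + 0.22·h(D)
Solving: h(E) = 0.4547, h(C) = 0.4184, h(D) = 0.4120.
Starting from C, the probability is 0.4184.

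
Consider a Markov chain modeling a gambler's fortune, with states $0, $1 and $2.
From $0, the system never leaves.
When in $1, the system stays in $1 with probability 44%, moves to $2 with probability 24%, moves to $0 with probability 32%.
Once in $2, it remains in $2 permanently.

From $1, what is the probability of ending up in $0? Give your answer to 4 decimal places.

Let h(s) be the probability of absorption at $0 starting from transient state s. Then h($0) = 1 and h($2) = 0. By first-step analysis:
h($1) = 0.32·1 + 0.44·h($1) + 0.24·0
Solving: h($1) = 0.5714.
Starting from $1, the probability is 0.5714.

0.5714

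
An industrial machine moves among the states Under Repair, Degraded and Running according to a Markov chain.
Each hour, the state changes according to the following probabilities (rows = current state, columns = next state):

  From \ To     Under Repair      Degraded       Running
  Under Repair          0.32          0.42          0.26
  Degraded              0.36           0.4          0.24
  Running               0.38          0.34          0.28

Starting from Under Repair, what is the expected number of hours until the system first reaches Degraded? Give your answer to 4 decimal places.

Let t(s) be the expected number of hours to first reach Degraded from state s, with t(Degraded) = 0. Conditioning on the first hour:
t(Under Repair) = 1 + 0.32·t(Under Repair) + 0.26·t(Running)
t(Running) = 1 + 0.38·t(Under Repair) + 0.28·t(Running)
Solving: t(Under Repair) = 2.5077, t(Running) = 2.7124.
Expected hours from Under Repair to Degraded: 2.5077.

2.5077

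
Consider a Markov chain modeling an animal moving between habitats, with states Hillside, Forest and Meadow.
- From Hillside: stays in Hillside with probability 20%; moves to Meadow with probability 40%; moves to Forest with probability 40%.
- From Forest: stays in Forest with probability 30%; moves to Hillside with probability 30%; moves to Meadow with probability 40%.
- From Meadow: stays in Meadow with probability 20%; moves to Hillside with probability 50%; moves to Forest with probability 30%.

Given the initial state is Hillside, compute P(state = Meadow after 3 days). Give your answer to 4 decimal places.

Propagate the distribution vector 3 days from Hillside.
After 0 days: (1.0000, 0.0000, 0.0000)
After 1 day: (0.2000, 0.4000, 0.4000)
After 2 days: (0.3600, 0.3200, 0.3200)
After 3 days: (0.3280, 0.3360, 0.3360)
P(in Meadow after 3 days) = 0.3360

0.3360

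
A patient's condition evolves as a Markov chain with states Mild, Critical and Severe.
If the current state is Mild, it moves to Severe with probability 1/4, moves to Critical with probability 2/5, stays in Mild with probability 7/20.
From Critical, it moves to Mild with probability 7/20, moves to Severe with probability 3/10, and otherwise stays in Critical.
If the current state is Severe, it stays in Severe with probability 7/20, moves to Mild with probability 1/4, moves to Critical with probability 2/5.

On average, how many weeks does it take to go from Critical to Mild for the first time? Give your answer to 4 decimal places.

3.1405

Let t(s) be the expected number of weeks to first reach Mild from state s, with t(Mild) = 0. Conditioning on the first week:
t(Critical) = 1 + 0.35·t(Critical) + 0.3·t(Severe)
t(Severe) = 1 + 0.4·t(Critical) + 0.35·t(Severe)
Solving: t(Critical) = 3.1405, t(Severe) = 3.4711.
Expected weeks from Critical to Mild: 3.1405.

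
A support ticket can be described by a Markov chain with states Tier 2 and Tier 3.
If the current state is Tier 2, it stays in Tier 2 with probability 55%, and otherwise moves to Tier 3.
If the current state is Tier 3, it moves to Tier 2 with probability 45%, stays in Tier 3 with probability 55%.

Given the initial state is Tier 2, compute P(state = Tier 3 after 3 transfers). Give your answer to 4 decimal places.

Propagate the distribution vector 3 transfers from Tier 2.
After 0 transfers: (1.0000, 0.0000)
After 1 transfer: (0.5500, 0.4500)
After 2 transfers: (0.5050, 0.4950)
After 3 transfers: (0.5005, 0.4995)
P(in Tier 3 after 3 transfers) = 0.4995

0.4995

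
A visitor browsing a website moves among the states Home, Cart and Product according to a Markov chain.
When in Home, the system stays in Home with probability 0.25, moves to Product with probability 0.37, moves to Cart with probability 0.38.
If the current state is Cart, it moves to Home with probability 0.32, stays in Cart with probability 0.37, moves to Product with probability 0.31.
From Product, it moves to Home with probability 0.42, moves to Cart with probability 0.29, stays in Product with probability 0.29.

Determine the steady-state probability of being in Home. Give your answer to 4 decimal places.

Let the stationary distribution be π with π = πP and π_1 + π_2 + π_3 = 1.
π_1 = 0.25·π_1 + 0.32·π_2 + 0.42·π_3
π_2 = 0.38·π_1 + 0.37·π_2 + 0.29·π_3
Solving with the normalization constraint gives π = (0.3293, 0.3474, 0.3233).
So the stationary probability of Home is 0.3293.

0.3293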